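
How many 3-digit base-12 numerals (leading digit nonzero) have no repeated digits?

The leading digit has 11 choices (anything but zero); the next has 11 (anything but the first), then 10, and so on, one fewer each time.
Total: 11 x 11 x 10.

Final answer: 1210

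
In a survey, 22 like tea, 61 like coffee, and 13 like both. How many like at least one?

|A union B| = |A| + |B| - |A intersect B| = 22 + 61 - 13.

Final answer: 70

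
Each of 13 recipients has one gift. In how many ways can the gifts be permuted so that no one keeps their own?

Use the recurrence D(n) = (n-1)(D(n-1) + D(n-2)) with D(0)=1, D(1)=0.
D(2) = 1 x (0 + 1) = 1
D(3) = 2 x (1 + 0) = 2
D(4) = 3 x (2 + 1) = 9
D(5) = 4 x (9 + 2) = 44
D(6) = 5 x (44 + 9) = 265
D(7) = 6 x (265 + 44) = 1854
D(8) = 7 x (1854 + 265) = 14833
D(9) = 8 x (14833 + 1854) = 133496
D(10) = 9 x (133496 + 14833) = 1334961
D(11) = 10 x (1334961 + 133496) = 14684570
D(12) = 11 x (14684570 + 1334961) = 176214841
D(13) = 12 x (D(12) + D(11)) = 12 x (176214841 + 14684570)

Final answer: D(13) = 2290792932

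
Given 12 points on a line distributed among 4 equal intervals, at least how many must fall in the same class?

By pigeonhole with 12 objects and 4 categories: ceiling(12/4).

Final answer: 3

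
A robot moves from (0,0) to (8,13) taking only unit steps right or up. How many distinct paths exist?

Each path has 8 right steps and 13 up steps in some order (21 steps total).
Choose which 13 of the 21 steps are up: C(21,13).

Final answer: C(21,13) = 203490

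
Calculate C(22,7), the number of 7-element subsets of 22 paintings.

C(22,7) = 22!/(7! x 15!).

Final answer: \binom{22}{7} = 170544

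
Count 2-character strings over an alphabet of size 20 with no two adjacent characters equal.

Let g(n) count such strings. g(1) = 20, and each valid string of length n-1 extends in 19 ways (any symbol but the last), so g(n) = 19 g(n-1).
Total: g(2) = 20 x 19^1.

Final answer: 20 x 19^{1} = 380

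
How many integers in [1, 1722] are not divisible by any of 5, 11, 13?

|div by 5|=344, |div by 11|=156, |div by 13|=132.
|div by 5&11|=31, |div by 5&13|=26, |div by 11&13|=12, |div by all|=2.
By inclusion-exclusion, divisible by at least one: 344+156+132-31-26-12+2 = 565.
Not divisible by any: 1722 - 565.

Final answer: 1157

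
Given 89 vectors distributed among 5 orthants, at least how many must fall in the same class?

By pigeonhole with 89 objects and 5 categories: ceiling(89/5).

Final answer: 18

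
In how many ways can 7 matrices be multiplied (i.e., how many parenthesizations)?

The structures are counted by the Catalan number C_n. Here n = 7 - 1 = 6.
C_n = (2n)!/(n!(n+1)!), so C_{6} = 12!/(6! x 7!) = C(12,6)/7 = 924/7.

Final answer: C_{6} = 132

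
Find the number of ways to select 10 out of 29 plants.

C(29,10) = 29!/(10! x 19!).

Final answer: \binom{29}{10} = 20030010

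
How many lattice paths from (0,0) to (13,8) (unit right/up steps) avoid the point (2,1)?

Total paths to (13,8): C(21,8) = 203490.
Paths through (2,1): C(3,1) x C(18,7) = 95472.
Avoiding (2,1): 203490 - 95472.

Final answer: 108018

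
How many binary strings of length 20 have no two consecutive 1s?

Classify by the final bit: ...0 gives a(n-1) strings, ...01 gives a(n-2) strings. Thus a(n) = a(n-1) + a(n-2) with a(1)=2, a(2)=3.
Computing successive values: a(1)=2, a(2)=3, a(3)=5, a(4)=8, a(5)=13, a(6)=21, a(7)=34, a(8)=55, a(9)=89, a(10)=144, a(11)=233, a(12)=377, a(13)=610, a(14)=987, a(15)=1597, a(16)=2584, a(17)=4181, a(18)=6765, a(19)=10946, a(20)=17711.

Final answer: 17711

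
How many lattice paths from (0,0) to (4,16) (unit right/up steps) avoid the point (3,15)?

Total paths to (4,16): C(20,16) = 4845.
Paths through (3,15): C(18,15) x C(2,1) = 1632.
Avoiding (3,15): 4845 - 1632.

Final answer: 3213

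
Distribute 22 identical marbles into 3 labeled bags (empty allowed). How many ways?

Stars and bars: C(n+k-1, k-1) = C(24,2).

Final answer: C(24,2) = 276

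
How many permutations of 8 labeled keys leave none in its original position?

D(n) = (n-1)(D(n-1) + D(n-2)), D(0)=1, D(1)=0.
D(2) = 1 x (0 + 1) = 1
D(3) = 2 x (1 + 0) = 2
D(4) = 3 x (2 + 1) = 9
D(5) = 4 x (9 + 2) = 44
D(6) = 5 x (44 + 9) = 265
D(7) = 6 x (265 + 44) = 1854
D(8) = 7 x (D(7) + D(6)) = 7 x (1854 + 265)

Final answer: D(8) = 14833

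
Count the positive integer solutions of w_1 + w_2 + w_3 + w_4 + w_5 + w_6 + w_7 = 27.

Substitute w'_i = w_i - 1 (so w'_i >= 0). Then sum w'_i = 27 - 7 = 20.
Stars and bars: C(20+7-1, 7-1) = C(26,6).

Final answer: C(26,6) = 230230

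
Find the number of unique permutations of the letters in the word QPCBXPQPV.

Letters (B:1, C:1, P:3, Q:2, V:1, X:1). Total letters: 9.
Permutations = 9!/(3! x 2!).

Final answer: 30240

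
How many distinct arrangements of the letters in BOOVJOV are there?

Letters (B:1, J:1, O:3, V:2). Total letters: 7.
Permutations = 7!/(3! x 2!).

Final answer: 420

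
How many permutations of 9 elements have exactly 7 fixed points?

Choose which 7 elements are fixed: C(9,7) = 36.
Derange the remaining 2 using D(j) = (j-1)(D(j-1) + D(j-2)), D(0)=1, D(1)=0: D(2)=1.
Total: 36 x 1.

Final answer: C(9,7) D(2) = 36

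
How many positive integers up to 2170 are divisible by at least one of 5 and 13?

Multiples of 5: 434. Multiples of 13: 166. Of both (lcm=65): 33.
By inclusion-exclusion: 434 + 166 - 33.

Final answer: 567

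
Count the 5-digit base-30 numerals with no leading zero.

Leading digit: 29 options (nonzero). Other 4 digit(s): 30 options each.
Total: 29 x 30^4.

Final answer: 23490000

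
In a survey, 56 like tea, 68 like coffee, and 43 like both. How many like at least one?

|A union B| = |A| + |B| - |A intersect B| = 56 + 68 - 43.

Final answer: 81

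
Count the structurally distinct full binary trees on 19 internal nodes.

This is a standard Catalan-number count: the answer is C_n. Here n = 19.
C_n = C(2n,n)/(n+1), so C_{19} = C(38,19)/20 = 35345263800/20.

Final answer: C_{19} = 1767263190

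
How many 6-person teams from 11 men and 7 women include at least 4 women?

Sum over valid woman counts:
C(7,4)C(11,2) = 1925
C(7,5)C(11,1) = 231
C(7,6)C(11,0) = 7
Total: 1925 + 231 + 7.

Final answer: 2163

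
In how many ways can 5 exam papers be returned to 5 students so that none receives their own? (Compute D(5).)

Use the recurrence D(n) = (n-1)(D(n-1) + D(n-2)) with D(0)=1, D(1)=0.
D(2) = 1 x (0 + 1) = 1
D(3) = 2 x (1 + 0) = 2
D(4) = 3 x (2 + 1) = 9
D(5) = 4 x (D(4) + D(3)) = 4 x (9 + 2)

Final answer: D(5) = 44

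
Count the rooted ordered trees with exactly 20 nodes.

This is counted by the nth Catalan number C_n. Here n = 20 - 1 = 19.
C_n = C(2n,n) - C(2n,n+1), so C_{19} = C(38,19) - C(38,20) = 35345263800 - 33578000610.

Final answer: C_{19} = 1767263190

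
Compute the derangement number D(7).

Derangements satisfy D(n) = (n-1)(D(n-1) + D(n-2)), starting from D(0)=1, D(1)=0.
D(2) = 1 x (0 + 1) = 1
D(3) = 2 x (1 + 0) = 2
D(4) = 3 x (2 + 1) = 9
D(5) = 4 x (9 + 2) = 44
D(6) = 5 x (44 + 9) = 265
D(7) = 6 x (D(6) + D(5)) = 6 x (265 + 44)

Final answer: D(7) = 1854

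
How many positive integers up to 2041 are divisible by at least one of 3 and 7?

Multiples of 3: 680. Multiples of 7: 291. Of both (lcm=21): 97.
By inclusion-exclusion: 680 + 291 - 97.

Final answer: 874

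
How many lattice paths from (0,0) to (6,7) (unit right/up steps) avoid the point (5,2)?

Total paths to (6,7): C(13,7) = 1716.
Paths through (5,2): C(7,2) x C(6,5) = 126.
Avoiding (5,2): 1716 - 126.

Final answer: 1590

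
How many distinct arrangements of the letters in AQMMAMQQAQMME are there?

Letters (A:3, E:1, M:5, Q:4). Total letters: 13.
Permutations = 13!/(5! x 4! x 3!).

Final answer: 360360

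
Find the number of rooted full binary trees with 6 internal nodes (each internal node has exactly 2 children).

This is a standard Catalan-number count: the answer is C_n. Here n = 6.
C_n = C(2n,n)/(n+1), so C_{6} = C(12,6)/7 = 924/7.

Final answer: C_{6} = 132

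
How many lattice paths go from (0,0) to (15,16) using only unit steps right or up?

Each path has 15 right steps and 16 up steps in some order (31 steps total).
Choose which 16 of the 31 steps are up: C(31,16).

Final answer: C(31,16) = 300540195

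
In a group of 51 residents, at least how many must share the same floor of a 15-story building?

There are 15 possible values for floor of a 15-story building. With 51 residents and 15 categories, by pigeonhole: ceiling(51/15).

Final answer: 4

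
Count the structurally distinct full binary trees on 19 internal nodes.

This is counted by the nth Catalan number C_n. Here n = 19.
C_n = C(2n,n)/(n+1), so C_{19} = C(38,19)/20 = 35345263800/20.

Final answer: C_{19} = 1767263190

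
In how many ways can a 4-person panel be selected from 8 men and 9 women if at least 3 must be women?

Sum over valid woman counts:
C(9,3)C(8,1) = 672
C(9,4)C(8,0) = 126
Total: 672 + 126.

Final answer: 798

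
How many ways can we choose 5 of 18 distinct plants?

C(18,5) = 18!/(5! x 13!).

Final answer: \binom{18}{5} = 8568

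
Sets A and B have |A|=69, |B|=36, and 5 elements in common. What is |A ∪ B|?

|A union B| = |A| + |B| - |A intersect B| = 69 + 36 - 5.

Final answer: 100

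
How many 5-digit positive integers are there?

First digit: 9 choices (1-9). Each of the remaining 4 digits: 10 choices.
Total: 9 x 10^4.

Final answer: 90000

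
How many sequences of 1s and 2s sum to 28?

Condition on the final move: it is a 1-step (f(n-1) ways to get there) or a 2-step (f(n-2) ways), so f(n) = f(n-1) + f(n-2), with f(1)=1, f(2)=2.
Building up term by term: f(1)=1, f(2)=2, f(3)=3, f(4)=5, f(5)=8, f(6)=13, f(7)=21, f(8)=34, f(9)=55, f(10)=89, f(11)=144, f(12)=233, f(13)=377, f(14)=610, f(15)=987, f(16)=1597, f(17)=2584, f(18)=4181, f(19)=6765, f(20)=10946, f(21)=17711, f(22)=28657, f(23)=46368, f(24)=75025, f(25)=121393, f(26)=196418, f(27)=317811, f(28)=514229.

Final answer: 514229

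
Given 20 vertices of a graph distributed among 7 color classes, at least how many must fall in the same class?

By pigeonhole with 20 objects and 7 categories: ceiling(20/7).

Final answer: 3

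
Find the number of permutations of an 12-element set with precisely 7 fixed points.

Choose which 7 elements are fixed: C(12,7) = 792.
Derange the remaining 5 using D(j) = (j-1)(D(j-1) + D(j-2)), D(0)=1, D(1)=0: D(2)=1, D(3)=2, D(4)=9, D(5)=44.
Total: 792 x 44.

Final answer: C(12,7) D(5) = 34848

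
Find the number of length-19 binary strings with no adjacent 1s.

Classify by the final bit: ...0 gives a(n-1) strings, ...01 gives a(n-2) strings. Thus a(n) = a(n-1) + a(n-2) with a(1)=2, a(2)=3.
Computing successive values: a(1)=2, a(2)=3, a(3)=5, a(4)=8, a(5)=13, a(6)=21, a(7)=34, a(8)=55, a(9)=89, a(10)=144, a(11)=233, a(12)=377, a(13)=610, a(14)=987, a(15)=1597, a(16)=2584, a(17)=4181, a(18)=6765, a(19)=10946.

Final answer: 10946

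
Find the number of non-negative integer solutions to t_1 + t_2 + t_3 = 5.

Stars and bars with 5 stars and 2 bars:
C(5+3-1, 3-1) = C(7,2).

Final answer: C(7,2) = 21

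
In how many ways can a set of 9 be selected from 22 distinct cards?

C(22,9) = 22!/(9! x 13!).

Final answer: \binom{22}{9} = 497420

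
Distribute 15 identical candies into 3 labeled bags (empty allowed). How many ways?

Stars and bars: C(n+k-1, k-1) = C(17,2).

Final answer: C(17,2) = 136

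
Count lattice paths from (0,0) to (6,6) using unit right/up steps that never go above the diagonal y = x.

Total monotonic paths to (6,6): C(12,6) = 924.
Paths that cross above y=x (reflection bijection): C(12,7) = 792.
Valid Dyck paths: 924 - 792.
(These counts are the Catalan numbers.)

Final answer: C_{6} = 132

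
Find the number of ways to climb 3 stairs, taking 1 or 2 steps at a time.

Let f(n) count the ways. The last step is size 1 or 2, so f(n) = f(n-1) + f(n-2) with f(1)=1, f(2)=2.
Building up term by term: f(1)=1, f(2)=2, f(3)=3.

Final answer: 3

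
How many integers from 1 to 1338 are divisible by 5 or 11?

Multiples of 5: 267. Multiples of 11: 121. Of both (lcm=55): 24.
By inclusion-exclusion: 267 + 121 - 24.

Final answer: 364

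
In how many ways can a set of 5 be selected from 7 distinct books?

C(7,5) = 7!/(5! x (7-5)!).

Final answer: C(7,5) = 21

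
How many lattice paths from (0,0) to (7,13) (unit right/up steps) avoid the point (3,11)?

Total paths to (7,13): C(20,13) = 77520.
Paths through (3,11): C(14,11) x C(6,2) = 5460.
Avoiding (3,11): 77520 - 5460.

Final answer: 72060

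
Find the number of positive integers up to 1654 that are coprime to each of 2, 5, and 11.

|div by 2|=827, |div by 5|=330, |div by 11|=150.
|div by 2&5|=165, |div by 2&11|=75, |div by 5&11|=30, |div by all|=15.
By inclusion-exclusion, divisible by at least one: 827+330+150-165-75-30+15 = 1052.
Not divisible by any: 1654 - 1052.

Final answer: 602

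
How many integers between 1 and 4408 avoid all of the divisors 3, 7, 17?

|div by 3|=1469, |div by 7|=629, |div by 17|=259.
|div by 3&7|=209, |div by 3&17|=86, |div by 7&17|=37, |div by all|=12.
By inclusion-exclusion, divisible by at least one: 1469+629+259-209-86-37+12 = 2037.
Not divisible by any: 4408 - 2037.

Final answer: 2371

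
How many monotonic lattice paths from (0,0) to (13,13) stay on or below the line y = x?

Total monotonic paths to (13,13): C(26,13) = 10400600.
Paths that cross above y=x (reflection bijection): C(26,14) = 9657700.
Valid Dyck paths: 10400600 - 9657700.
(Equivalently, C_{13} = C(26,13)/14 = 10400600/14.)

Final answer: C_{13} = 742900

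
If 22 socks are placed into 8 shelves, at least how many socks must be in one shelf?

By the pigeonhole principle: ceiling(22/8).

Final answer: 3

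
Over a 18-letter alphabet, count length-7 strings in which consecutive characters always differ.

Let g(n) count such strings. g(1) = 18, and each valid string of length n-1 extends in 17 ways (any symbol but the last), so g(n) = 17 g(n-1).
Total: g(7) = 18 x 17^6.

Final answer: 18 x 17^{6} = 434476242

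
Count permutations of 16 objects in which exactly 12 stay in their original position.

Choose which 12 elements are fixed: C(16,12) = 1820.
Derange the remaining 4 using D(j) = (j-1)(D(j-1) + D(j-2)), D(0)=1, D(1)=0: D(2)=1, D(3)=2, D(4)=9.
Total: 1820 x 9.

Final answer: C(16,12) D(4) = 16380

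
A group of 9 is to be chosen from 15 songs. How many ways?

C(15,9) = 15!/(9! x 6!).

Final answer: \binom{15}{9} = 5005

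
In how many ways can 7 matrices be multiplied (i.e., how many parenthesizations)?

The structures are counted by the Catalan number C_n. Here n = 7 - 1 = 6.
Using C_0 = 1 and C_(k+1) = C_k x 2(2k+1)/(k+2), build up term by term: C_1=1, C_2=2, C_3=5, C_4=14, C_5=42, C_6=132.

Final answer: C_{6} = 132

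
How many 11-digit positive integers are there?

First digit: 9 choices (1-9). Each of the remaining 10 digits: 10 choices.
Total: 9 x 10^10.

Final answer: 90000000000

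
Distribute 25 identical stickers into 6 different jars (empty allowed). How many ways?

Stars and bars: C(n+k-1, k-1) = C(30,5).

Final answer: C(30,5) = 142506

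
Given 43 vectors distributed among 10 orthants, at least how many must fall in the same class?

By pigeonhole with 43 objects and 10 categories: ceiling(43/10).

Final answer: 5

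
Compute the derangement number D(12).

Derangements satisfy D(n) = (n-1)(D(n-1) + D(n-2)), starting from D(0)=1, D(1)=0.
Building up: D(2)=1, D(3)=2, D(4)=9, D(5)=44, D(6)=265, D(7)=1854, D(8)=14833, D(9)=133496, D(10)=1334961, D(11)=14684570.
D(12) = 11 x (D(11) + D(10)) = 11 x (14684570 + 1334961).

Final answer: D(12) = 176214841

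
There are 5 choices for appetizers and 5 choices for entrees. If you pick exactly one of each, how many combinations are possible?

By the multiplication principle: 5 x 5.

Final answer: 25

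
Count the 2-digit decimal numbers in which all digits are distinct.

First digit: 9 (not 0). Second: 9 (not first). Third: 8, etc.
Total: 9 x 9.

Final answer: 81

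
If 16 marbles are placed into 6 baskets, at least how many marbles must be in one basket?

By the pigeonhole principle: ceiling(16/6).

Final answer: 3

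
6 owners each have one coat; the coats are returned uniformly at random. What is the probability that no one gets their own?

D(n) = (n-1)(D(n-1) + D(n-2)), D(0)=1, D(1)=0.
Building up: D(2)=1, D(3)=2, D(4)=9, D(5)=44, D(6)=265.
Total arrangements: 6! = 720.
Probability = D(6)/6! = 53/144.

Final answer: D(6)/6! = 265/720 = 0.368056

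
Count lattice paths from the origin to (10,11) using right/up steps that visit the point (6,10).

Paths (0,0)->(6,10): C(16,10) = 8008.
Paths (6,10)->(10,11): C(5,1) = 5.
By multiplication principle: 8008 x 5.

Final answer: 40040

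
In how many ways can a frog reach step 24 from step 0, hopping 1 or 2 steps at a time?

Let f(n) be the number of climbs. Removing the last move (1 or 2 steps) gives f(n) = f(n-1) + f(n-2); base cases f(1)=1, f(2)=2.
Computing successive values: f(1)=1, f(2)=2, f(3)=3, f(4)=5, f(5)=8, f(6)=13, f(7)=21, f(8)=34, f(9)=55, f(10)=89, f(11)=144, f(12)=233, f(13)=377, f(14)=610, f(15)=987, f(16)=1597, f(17)=2584, f(18)=4181, f(19)=6765, f(20)=10946, f(21)=17711, f(22)=28657, f(23)=46368, f(24)=75025.

Final answer: 75025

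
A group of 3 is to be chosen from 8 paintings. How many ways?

C(8,3) = 8!/(3! x 5!).

Final answer: \binom{8}{3} = 56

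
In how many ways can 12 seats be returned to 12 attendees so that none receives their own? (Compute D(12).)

Derangements satisfy D(n) = (n-1)(D(n-1) + D(n-2)), starting from D(0)=1, D(1)=0.
D(2) = 1 x (0 + 1) = 1
D(3) = 2 x (1 + 0) = 2
D(4) = 3 x (2 + 1) = 9
D(5) = 4 x (9 + 2) = 44
D(6) = 5 x (44 + 9) = 265
D(7) = 6 x (265 + 44) = 1854
D(8) = 7 x (1854 + 265) = 14833
D(9) = 8 x (14833 + 1854) = 133496
D(10) = 9 x (133496 + 14833) = 1334961
D(11) = 10 x (1334961 + 133496) = 14684570
D(12) = 11 x (D(11) + D(10)) = 11 x (14684570 + 1334961)

Final answer: D(12) = 176214841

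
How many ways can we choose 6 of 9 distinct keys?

C(9,6) = 9!/(6! x 3!).

Final answer: \binom{9}{6} = 84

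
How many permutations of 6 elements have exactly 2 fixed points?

Choose which 2 elements are fixed: C(6,2) = 15.
Derange the remaining 4 using D(j) = (j-1)(D(j-1) + D(j-2)), D(0)=1, D(1)=0: D(2)=1, D(3)=2, D(4)=9.
Total: 15 x 9.

Final answer: C(6,2) D(4) = 135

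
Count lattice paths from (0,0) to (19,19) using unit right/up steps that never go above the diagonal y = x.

Total monotonic paths to (19,19): C(38,19) = 35345263800.
By the reflection principle, paths that go above the diagonal number C(38,20) = 33578000610.
Valid Dyck paths: 35345263800 - 33578000610.
(This is the Catalan number C_{19}.)

Final answer: C_{19} = 1767263190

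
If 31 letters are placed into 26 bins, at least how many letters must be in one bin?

By the pigeonhole principle: ceiling(31/26).

Final answer: 2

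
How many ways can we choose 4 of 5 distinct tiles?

C(5,4) = 5!/(4! x (5-4)!).

Final answer: C(5,4) = 5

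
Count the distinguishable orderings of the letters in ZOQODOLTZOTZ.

Letters (D:1, L:1, O:4, Q:1, T:2, Z:3). Total letters: 12.
Permutations = 12!/(4! x 3! x 2!).

Final answer: 1663200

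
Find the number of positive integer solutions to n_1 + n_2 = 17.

Substitute n'_i = n_i - 1 (so n'_i >= 0). Then sum n'_i = 17 - 2 = 15.
Stars and bars: C(15+2-1, 2-1) = C(16,1).

Final answer: C(16,1) = 16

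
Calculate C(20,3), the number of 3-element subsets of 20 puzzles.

C(20,3) = 20!/(3! x (20-3)!).

Final answer: C(20,3) = 1140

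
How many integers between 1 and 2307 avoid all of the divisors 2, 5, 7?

|div by 2|=1153, |div by 5|=461, |div by 7|=329.
|div by 2&5|=230, |div by 2&7|=164, |div by 5&7|=65, |div by all|=32.
By inclusion-exclusion, divisible by at least one: 1153+461+329-230-164-65+32 = 1516.
Not divisible by any: 2307 - 1516.

Final answer: 791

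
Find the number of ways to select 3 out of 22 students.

C(22,3) = 22!/(3! x (22-3)!).

Final answer: C(22,3) = 1540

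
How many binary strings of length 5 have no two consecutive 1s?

A valid string ends in 0 (append to any length-(n-1) valid string) or in 01 (append to any length-(n-2) valid string), so a(n) = a(n-1) + a(n-2) with a(1)=2, a(2)=3.
Computing successive values: a(1)=2, a(2)=3, a(3)=5, a(4)=8, a(5)=13.

Final answer: 13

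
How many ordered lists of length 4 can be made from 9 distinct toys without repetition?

P(9,4) = 9!/(9-4)! = 9!/5!.

Final answer: P(9,4) = 3024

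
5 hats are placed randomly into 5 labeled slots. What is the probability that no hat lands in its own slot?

Use the recurrence D(n) = (n-1)(D(n-1) + D(n-2)) with D(0)=1, D(1)=0.
Building up: D(2)=1, D(3)=2, D(4)=9, D(5)=44.
Total arrangements: 5! = 120.
Probability = D(5)/5! = 11/30.

Final answer: D(5)/5! = 44/120 = 0.366667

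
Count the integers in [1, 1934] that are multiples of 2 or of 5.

Multiples of 2: 967. Multiples of 5: 386. Of both (lcm=10): 193.
By inclusion-exclusion: 967 + 386 - 193.

Final answer: 1160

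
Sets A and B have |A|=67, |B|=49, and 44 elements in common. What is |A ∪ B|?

|A union B| = |A| + |B| - |A intersect B| = 67 + 49 - 44.

Final answer: 72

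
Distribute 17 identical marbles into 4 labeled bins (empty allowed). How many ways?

Stars and bars: C(n+k-1, k-1) = C(20,3).

Final answer: C(20,3) = 1140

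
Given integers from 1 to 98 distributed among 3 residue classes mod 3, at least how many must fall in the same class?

By pigeonhole with 98 objects and 3 categories: ceiling(98/3).

Final answer: 33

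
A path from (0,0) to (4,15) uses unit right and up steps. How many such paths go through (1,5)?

Paths (0,0)->(1,5): C(6,5) = 6.
Paths (1,5)->(4,15): C(13,10) = 286.
By multiplication principle: 6 x 286.

Final answer: 1716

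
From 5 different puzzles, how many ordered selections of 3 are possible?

P(5,3) = 5!/(5-3)! = 5!/2!.

Final answer: P(5,3) = 60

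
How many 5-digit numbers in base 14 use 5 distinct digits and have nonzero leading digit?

The leading digit has 13 choices (anything but zero); the next has 13 (anything but the first), then 12, and so on, one fewer each time.
Total: 13 x 13 x 12 x 11 x 10.

Final answer: 223080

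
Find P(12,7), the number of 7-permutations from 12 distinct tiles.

P(12,7) = 12!/(12-7)! = 12!/5!.

Final answer: P(12,7) = 3991680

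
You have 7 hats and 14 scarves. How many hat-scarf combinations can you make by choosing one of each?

By the multiplication principle: 7 x 14.

Final answer: 98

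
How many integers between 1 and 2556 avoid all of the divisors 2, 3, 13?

|div by 2|=1278, |div by 3|=852, |div by 13|=196.
|div by 2&3|=426, |div by 2&13|=98, |div by 3&13|=65, |div by all|=32.
By inclusion-exclusion, divisible by at least one: 1278+852+196-426-98-65+32 = 1769.
Not divisible by any: 2556 - 1769.

Final answer: 787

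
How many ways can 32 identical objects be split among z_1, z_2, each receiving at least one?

Substitute z'_i = z_i - 1 (so z'_i >= 0). Then sum z'_i = 32 - 2 = 30.
Stars and bars: C(30+2-1, 2-1) = C(31,1).

Final answer: C(31,1) = 31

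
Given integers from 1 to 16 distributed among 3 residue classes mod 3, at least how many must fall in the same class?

By pigeonhole with 16 objects and 3 categories: ceiling(16/3).

Final answer: 6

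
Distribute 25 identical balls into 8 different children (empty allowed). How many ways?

Stars and bars: C(n+k-1, k-1) = C(32,7).

Final answer: C(32,7) = 3365856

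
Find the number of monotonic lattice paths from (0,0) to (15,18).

Each path has 15 right steps and 18 up steps in some order (33 steps total).
Choose which 18 of the 33 steps are up: C(33,18).

Final answer: C(33,18) = 1037158320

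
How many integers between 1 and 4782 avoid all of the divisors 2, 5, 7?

|div by 2|=2391, |div by 5|=956, |div by 7|=683.
|div by 2&5|=478, |div by 2&7|=341, |div by 5&7|=136, |div by all|=68.
By inclusion-exclusion, divisible by at least one: 2391+956+683-478-341-136+68 = 3143.
Not divisible by any: 4782 - 3143.

Final answer: 1639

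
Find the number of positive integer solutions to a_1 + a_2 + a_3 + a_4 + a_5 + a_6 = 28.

Substitute a'_i = a_i - 1 (so a'_i >= 0). Then sum a'_i = 28 - 6 = 22.
Stars and bars: C(22+6-1, 6-1) = C(27,5).

Final answer: C(27,5) = 80730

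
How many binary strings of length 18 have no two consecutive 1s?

Classify by the final bit: ...0 gives a(n-1) strings, ...01 gives a(n-2) strings. Thus a(n) = a(n-1) + a(n-2) with a(1)=2, a(2)=3.
Computing successive values: a(1)=2, a(2)=3, a(3)=5, a(4)=8, a(5)=13, a(6)=21, a(7)=34, a(8)=55, a(9)=89, a(10)=144, a(11)=233, a(12)=377, a(13)=610, a(14)=987, a(15)=1597, a(16)=2584, a(17)=4181, a(18)=6765.

Final answer: 6765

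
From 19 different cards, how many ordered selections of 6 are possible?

P(19,6) = 19!/(19-6)! = 19!/13!.

Final answer: P(19,6) = 19535040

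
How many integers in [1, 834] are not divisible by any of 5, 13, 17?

|div by 5|=166, |div by 13|=64, |div by 17|=49.
|div by 5&13|=12, |div by 5&17|=9, |div by 13&17|=3, |div by all|=0.
By inclusion-exclusion, divisible by at least one: 166+64+49-12-9-3+0 = 255.
Not divisible by any: 834 - 255.

Final answer: 579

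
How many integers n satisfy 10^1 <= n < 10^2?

First digit: 9 choices (1-9). Each of the remaining 1 digit: 10 choices.
Total: 9 x 10^1.

Final answer: 90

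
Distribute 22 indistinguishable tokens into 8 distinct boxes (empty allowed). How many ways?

Stars and bars: C(n+k-1, k-1) = C(29,7).

Final answer: C(29,7) = 1560780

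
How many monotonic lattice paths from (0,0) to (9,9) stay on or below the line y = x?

Total monotonic paths to (9,9): C(18,9) = 48620.
Paths that cross above y=x (reflection bijection): C(18,10) = 43758.
Valid Dyck paths: 48620 - 43758.
(Equivalently, C_{9} = C(18,9)/10 = 48620/10.)

Final answer: C_{9} = 4862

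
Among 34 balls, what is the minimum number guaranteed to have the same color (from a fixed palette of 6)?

There are 6 possible values for color (from a fixed palette of 6). With 34 balls and 6 categories, by pigeonhole: ceiling(34/6).

Final answer: 6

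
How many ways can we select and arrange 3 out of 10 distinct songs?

P(10,3) = 10!/(10-3)! = 10!/7!.

Final answer: P(10,3) = 720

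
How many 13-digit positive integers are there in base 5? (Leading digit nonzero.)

These are the integers in [5^12, 5^13), so the count is 5^13 - 5^12 = 4 x 5^12.

Final answer: 976562500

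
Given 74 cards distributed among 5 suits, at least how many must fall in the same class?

By pigeonhole with 74 objects and 5 categories: ceiling(74/5).

Final answer: 15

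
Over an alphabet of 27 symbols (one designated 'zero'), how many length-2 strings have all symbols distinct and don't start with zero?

First digit: 26 (nonzero). Second: 26 (not first). Third: 25, etc.
Total: 26 x 26.

Final answer: 676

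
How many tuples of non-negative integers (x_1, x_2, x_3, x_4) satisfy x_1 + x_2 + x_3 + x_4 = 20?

Stars and bars with 20 stars and 3 bars:
C(20+4-1, 4-1) = C(23,3).

Final answer: C(23,3) = 1771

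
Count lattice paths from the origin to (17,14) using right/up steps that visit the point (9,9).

Paths (0,0)->(9,9): C(18,9) = 48620.
Paths (9,9)->(17,14): C(13,5) = 1287.
By multiplication principle: 48620 x 1287.

Final answer: 62573940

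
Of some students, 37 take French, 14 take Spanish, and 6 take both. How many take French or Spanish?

|A union B| = |A| + |B| - |A intersect B| = 37 + 14 - 6.

Final answer: 45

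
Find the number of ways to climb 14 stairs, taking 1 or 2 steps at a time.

Condition on the final move: it is a 1-step (f(n-1) ways to get there) or a 2-step (f(n-2) ways), so f(n) = f(n-1) + f(n-2), with f(1)=1, f(2)=2.
Iterating the recurrence: f(1)=1, f(2)=2, f(3)=3, f(4)=5, f(5)=8, f(6)=13, f(7)=21, f(8)=34, f(9)=55, f(10)=89, f(11)=144, f(12)=233, f(13)=377, f(14)=610.

Final answer: 610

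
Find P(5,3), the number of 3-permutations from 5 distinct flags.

P(5,3) = 5!/(5-3)! = 5!/2!.

Final answer: P(5,3) = 60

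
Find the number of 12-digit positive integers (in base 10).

These are the integers in [10^11, 10^12), so the count is 10^12 - 10^11 = 9 x 10^11.

Final answer: 900000000000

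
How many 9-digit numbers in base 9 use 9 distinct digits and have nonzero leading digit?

First digit: 8 (nonzero). Second: 8 (not first). Third: 7, etc.
Total: 8 x 8 x 7 x 6 x 5 x 4 x 3 x 2 x 1.

Final answer: 322560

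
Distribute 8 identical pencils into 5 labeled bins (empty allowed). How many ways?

Stars and bars: C(n+k-1, k-1) = C(12,4).

Final answer: C(12,4) = 495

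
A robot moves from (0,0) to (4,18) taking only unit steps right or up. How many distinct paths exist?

Each path has 4 right steps and 18 up steps in some order (22 steps total).
Choose which 18 of the 22 steps are up: C(22,18).

Final answer: C(22,18) = 7315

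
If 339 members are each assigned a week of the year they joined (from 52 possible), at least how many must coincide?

There are 52 possible values for week of the year they joined. With 339 members and 52 categories, by pigeonhole: ceiling(339/52).

Final answer: 7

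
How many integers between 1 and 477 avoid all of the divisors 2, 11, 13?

|div by 2|=238, |div by 11|=43, |div by 13|=36.
|div by 2&11|=21, |div by 2&13|=18, |div by 11&13|=3, |div by all|=1.
By inclusion-exclusion, divisible by at least one: 238+43+36-21-18-3+1 = 276.
Not divisible by any: 477 - 276.

Final answer: 201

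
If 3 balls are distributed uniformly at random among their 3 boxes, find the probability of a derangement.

Derangements satisfy D(n) = (n-1)(D(n-1) + D(n-2)), starting from D(0)=1, D(1)=0.
Building up: D(2)=1, D(3)=2.
Total arrangements: 3! = 6.
Probability = D(3)/3! = 1/3.

Final answer: D(3)/3! = 2/6 = 0.333333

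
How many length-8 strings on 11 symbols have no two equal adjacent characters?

First character: 11 choices. Each subsequent: 10 choices (must differ from the previous one).
Total: 11 x 10^7.

Final answer: 11 x 10^{7} = 110000000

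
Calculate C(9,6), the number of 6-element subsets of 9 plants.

C(9,6) = 9!/(6! x 3!).

Final answer: \binom{9}{6} = 84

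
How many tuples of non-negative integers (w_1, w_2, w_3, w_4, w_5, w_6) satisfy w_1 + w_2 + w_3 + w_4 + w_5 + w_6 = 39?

Stars and bars with 39 stars and 5 bars:
C(39+6-1, 6-1) = C(44,5).

Final answer: C(44,5) = 1086008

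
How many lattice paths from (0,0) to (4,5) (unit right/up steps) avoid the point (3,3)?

Total paths to (4,5): C(9,5) = 126.
Paths through (3,3): C(6,3) x C(3,2) = 60.
Avoiding (3,3): 126 - 60.

Final answer: 66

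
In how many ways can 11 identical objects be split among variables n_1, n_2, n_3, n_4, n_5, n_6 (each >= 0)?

Stars and bars with 11 stars and 5 bars:
C(11+6-1, 6-1) = C(16,5).

Final answer: C(16,5) = 4368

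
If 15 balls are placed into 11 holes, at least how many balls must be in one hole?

By the pigeonhole principle: ceiling(15/11).

Final answer: 2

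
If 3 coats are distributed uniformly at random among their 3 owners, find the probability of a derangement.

Use the recurrence D(n) = (n-1)(D(n-1) + D(n-2)) with D(0)=1, D(1)=0.
Building up: D(2)=1, D(3)=2.
Total arrangements: 3! = 6.
Probability = D(3)/3! = 1/3.

Final answer: D(3)/3! = 2/6 = 0.333333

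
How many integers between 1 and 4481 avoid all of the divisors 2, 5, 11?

|div by 2|=2240, |div by 5|=896, |div by 11|=407.
|div by 2&5|=448, |div by 2&11|=203, |div by 5&11|=81, |div by all|=40.
By inclusion-exclusion, divisible by at least one: 2240+896+407-448-203-81+40 = 2851.
Not divisible by any: 4481 - 2851.

Final answer: 1630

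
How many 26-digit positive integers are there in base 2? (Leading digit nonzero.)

These are the integers in [2^25, 2^26), so the count is 2^26 - 2^25 = 1 x 2^25.

Final answer: 33554432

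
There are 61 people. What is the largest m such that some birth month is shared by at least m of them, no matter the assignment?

There are 12 possible values for birth month. With 61 people and 12 categories, by pigeonhole: ceiling(61/12).

Final answer: 6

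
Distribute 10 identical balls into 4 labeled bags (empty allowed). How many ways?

Stars and bars: C(n+k-1, k-1) = C(13,3).

Final answer: C(13,3) = 286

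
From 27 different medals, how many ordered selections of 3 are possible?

P(27,3) = 27!/(27-3)! = 27!/24!.

Final answer: P(27,3) = 17550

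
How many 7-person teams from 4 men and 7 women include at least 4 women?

Sum over valid woman counts:
C(7,4)C(4,3) = 140
C(7,5)C(4,2) = 126
C(7,6)C(4,1) = 28
C(7,7)C(4,0) = 1
Total: 140 + 126 + 28 + 1.

Final answer: 295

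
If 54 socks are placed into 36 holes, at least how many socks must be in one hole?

By the pigeonhole principle: ceiling(54/36).

Final answer: 2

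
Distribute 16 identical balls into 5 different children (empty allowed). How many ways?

Stars and bars: C(n+k-1, k-1) = C(20,4).

Final answer: C(20,4) = 4845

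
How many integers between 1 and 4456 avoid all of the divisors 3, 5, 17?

|div by 3|=1485, |div by 5|=891, |div by 17|=262.
|div by 3&5|=297, |div by 3&17|=87, |div by 5&17|=52, |div by all|=17.
By inclusion-exclusion, divisible by at least one: 1485+891+262-297-87-52+17 = 2219.
Not divisible by any: 4456 - 2219.

Final answer: 2237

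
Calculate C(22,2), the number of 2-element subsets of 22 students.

C(22,2) = 22!/(2! x (22-2)!).

Final answer: C(22,2) = 231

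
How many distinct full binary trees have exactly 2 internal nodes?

This is a standard Catalan-number count: the answer is C_n. Here n = 2.
C_n = C(2n,n) - C(2n,n+1), so C_{2} = C(4,2) - C(4,3) = 6 - 4.

Final answer: C_{2} = 2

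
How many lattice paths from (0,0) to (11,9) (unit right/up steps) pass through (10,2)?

Paths (0,0)->(10,2): C(12,2) = 66.
Paths (10,2)->(11,9): C(8,7) = 8.
By multiplication principle: 66 x 8.

Final answer: 528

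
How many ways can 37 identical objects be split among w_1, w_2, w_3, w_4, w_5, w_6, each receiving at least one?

Substitute w'_i = w_i - 1 (so w'_i >= 0). Then sum w'_i = 37 - 6 = 31.
Stars and bars: C(31+6-1, 6-1) = C(36,5).

Final answer: C(36,5) = 376992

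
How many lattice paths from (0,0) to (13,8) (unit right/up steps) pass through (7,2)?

Paths (0,0)->(7,2): C(9,2) = 36.
Paths (7,2)->(13,8): C(12,6) = 924.
By multiplication principle: 36 x 924.

Final answer: 33264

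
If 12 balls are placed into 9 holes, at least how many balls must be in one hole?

By the pigeonhole principle: ceiling(12/9).

Final answer: 2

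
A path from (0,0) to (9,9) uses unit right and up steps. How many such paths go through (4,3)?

Paths (0,0)->(4,3): C(7,3) = 35.
Paths (4,3)->(9,9): C(11,6) = 462.
By multiplication principle: 35 x 462.

Final answer: 16170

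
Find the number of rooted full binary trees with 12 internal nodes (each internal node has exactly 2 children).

This is a standard Catalan-number count: the answer is C_n. Here n = 12.
Using C_0 = 1 and C_(k+1) = C_k x 2(2k+1)/(k+2), build up term by term: C_1=1, C_2=2, C_3=5, C_4=14, C_5=42, C_6=132, C_7=429, C_8=1430, C_9=4862, C_10=16796, C_11=58786, C_12=208012.

Final answer: C_{12} = 208012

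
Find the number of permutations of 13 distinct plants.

The number of ways to arrange 13 distinct objects is 13!.

Final answer: 13! = 6227020800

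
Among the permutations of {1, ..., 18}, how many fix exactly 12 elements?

Choose which 12 elements are fixed: C(18,12) = 18564.
Derange the remaining 6 using D(j) = (j-1)(D(j-1) + D(j-2)), D(0)=1, D(1)=0: D(2)=1, D(3)=2, D(4)=9, D(5)=44, D(6)=265.
Total: 18564 x 265.

Final answer: C(18,12) D(6) = 4919460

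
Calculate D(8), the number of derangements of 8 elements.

Derangements satisfy D(n) = (n-1)(D(n-1) + D(n-2)), starting from D(0)=1, D(1)=0.
Building up: D(2)=1, D(3)=2, D(4)=9, D(5)=44, D(6)=265, D(7)=1854.
D(8) = 7 x (D(7) + D(6)) = 7 x (1854 + 265).

Final answer: D(8) = 14833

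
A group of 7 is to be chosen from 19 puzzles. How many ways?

C(19,7) = 19!/(7! x (19-7)!).

Final answer: C(19,7) = 50388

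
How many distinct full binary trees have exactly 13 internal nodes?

This is counted by the nth Catalan number C_n. Here n = 13.
C_n = C(2n,n) - C(2n,n+1), so C_{13} = C(26,13) - C(26,14) = 10400600 - 9657700.

Final answer: C_{13} = 742900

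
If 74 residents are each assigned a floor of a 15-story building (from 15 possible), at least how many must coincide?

There are 15 possible values for floor of a 15-story building. With 74 residents and 15 categories, by pigeonhole: ceiling(74/15).

Final answer: 5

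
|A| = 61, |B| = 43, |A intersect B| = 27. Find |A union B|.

|A union B| = |A| + |B| - |A intersect B| = 61 + 43 - 27.

Final answer: 77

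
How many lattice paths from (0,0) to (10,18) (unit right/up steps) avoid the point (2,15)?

Total paths to (10,18): C(28,18) = 13123110.
Paths through (2,15): C(17,15) x C(11,3) = 22440.
Avoiding (2,15): 13123110 - 22440.

Final answer: 13100670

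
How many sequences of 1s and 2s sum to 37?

Condition on the final move: it is a 1-step (f(n-1) ways to get there) or a 2-step (f(n-2) ways), so f(n) = f(n-1) + f(n-2), with f(1)=1, f(2)=2.
Building up term by term: f(1)=1, f(2)=2, f(3)=3, f(4)=5, f(5)=8, f(6)=13, f(7)=21, f(8)=34, f(9)=55, f(10)=89, f(11)=144, f(12)=233, f(13)=377, f(14)=610, f(15)=987, f(16)=1597, f(17)=2584, f(18)=4181, f(19)=6765, f(20)=10946, f(21)=17711, f(22)=28657, f(23)=46368, f(24)=75025, f(25)=121393, f(26)=196418, f(27)=317811, f(28)=514229, f(29)=832040, f(30)=1346269, f(31)=2178309, f(32)=3524578, f(33)=5702887, f(34)=9227465, f(35)=14930352, f(36)=24157817, f(37)=39088169.

Final answer: 39088169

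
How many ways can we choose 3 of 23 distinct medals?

C(23,3) = 23!/(3! x (23-3)!).

Final answer: C(23,3) = 1771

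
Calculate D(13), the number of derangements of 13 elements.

D(n) = (n-1)(D(n-1) + D(n-2)), D(0)=1, D(1)=0.
Building up: D(2)=1, D(3)=2, D(4)=9, D(5)=44, D(6)=265, D(7)=1854, D(8)=14833, D(9)=133496, D(10)=1334961, D(11)=14684570, D(12)=176214841.
D(13) = 12 x (D(12) + D(11)) = 12 x (176214841 + 14684570).

Final answer: D(13) = 2290792932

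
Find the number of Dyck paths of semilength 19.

Total monotonic paths to (19,19): C(38,19) = 35345263800.
Reflecting each bad path at its first crossing gives a bijection with paths to (18,20): C(38,20) = 33578000610.
Valid Dyck paths: 35345263800 - 33578000610.
(Equivalently, C_{19} = C(38,19)/20 = 35345263800/20.)

Final answer: C_{19} = 1767263190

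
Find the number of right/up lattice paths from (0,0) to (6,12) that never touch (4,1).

Total paths to (6,12): C(18,12) = 18564.
Paths through (4,1): C(5,1) x C(13,11) = 390.
Avoiding (4,1): 18564 - 390.

Final answer: 18174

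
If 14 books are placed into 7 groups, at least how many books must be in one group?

By the pigeonhole principle: ceiling(14/7).

Final answer: 2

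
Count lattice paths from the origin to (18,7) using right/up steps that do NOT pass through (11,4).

Total paths to (18,7): C(25,7) = 480700.
Paths through (11,4): C(15,4) x C(10,3) = 163800.
Avoiding (11,4): 480700 - 163800.

Final answer: 316900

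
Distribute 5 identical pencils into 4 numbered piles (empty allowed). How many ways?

Stars and bars: C(n+k-1, k-1) = C(8,3).

Final answer: C(8,3) = 56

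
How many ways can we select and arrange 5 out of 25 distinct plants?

P(25,5) = 25!/(25-5)! = 25!/20!.

Final answer: P(25,5) = 6375600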